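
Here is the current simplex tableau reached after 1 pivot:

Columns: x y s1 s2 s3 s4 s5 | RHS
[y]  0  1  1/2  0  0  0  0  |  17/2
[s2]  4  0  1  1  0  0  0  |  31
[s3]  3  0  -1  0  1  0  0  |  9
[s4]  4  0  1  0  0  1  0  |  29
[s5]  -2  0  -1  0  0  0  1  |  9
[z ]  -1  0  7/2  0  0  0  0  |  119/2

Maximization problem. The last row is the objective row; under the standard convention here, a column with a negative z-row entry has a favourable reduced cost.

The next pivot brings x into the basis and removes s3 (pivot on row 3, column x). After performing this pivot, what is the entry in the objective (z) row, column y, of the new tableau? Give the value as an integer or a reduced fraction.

Pivot element is row 3, column x: 3.
Normalize row 3: new (row 3, y) = 0/3 = 0.
z-row ← z-row − (-1)·(new row 3): 0 − (-1)·0 = 0.

0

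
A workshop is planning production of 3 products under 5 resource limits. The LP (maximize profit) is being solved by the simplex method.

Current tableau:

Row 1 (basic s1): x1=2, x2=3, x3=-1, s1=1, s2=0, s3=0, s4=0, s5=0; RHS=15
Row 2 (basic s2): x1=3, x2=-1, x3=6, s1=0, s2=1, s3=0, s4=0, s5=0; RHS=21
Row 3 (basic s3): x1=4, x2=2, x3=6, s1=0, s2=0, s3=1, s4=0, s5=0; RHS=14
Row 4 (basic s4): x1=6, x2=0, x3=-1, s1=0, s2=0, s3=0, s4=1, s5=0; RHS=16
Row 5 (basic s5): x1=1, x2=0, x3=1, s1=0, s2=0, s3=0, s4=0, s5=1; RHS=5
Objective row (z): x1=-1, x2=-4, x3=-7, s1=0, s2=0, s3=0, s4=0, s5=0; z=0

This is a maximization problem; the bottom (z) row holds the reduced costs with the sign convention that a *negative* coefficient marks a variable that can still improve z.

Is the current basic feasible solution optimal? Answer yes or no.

no

Column x1 has objective-row coefficient -1, which is negative; an improving pivot exists, so not yet optimal.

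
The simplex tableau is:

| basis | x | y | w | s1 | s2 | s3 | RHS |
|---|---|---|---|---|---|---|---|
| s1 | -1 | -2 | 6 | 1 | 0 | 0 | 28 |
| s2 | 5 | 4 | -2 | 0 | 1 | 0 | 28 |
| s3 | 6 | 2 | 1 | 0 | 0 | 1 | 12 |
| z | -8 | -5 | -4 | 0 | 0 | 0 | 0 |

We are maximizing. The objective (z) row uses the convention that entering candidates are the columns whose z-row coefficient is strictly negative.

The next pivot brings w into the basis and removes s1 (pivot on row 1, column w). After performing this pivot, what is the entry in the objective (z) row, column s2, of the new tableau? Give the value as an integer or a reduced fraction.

Pivot element is row 1, column w: 6.
Normalize row 1: new (row 1, s2) = 0/6 = 0.
z-row ← z-row − (-4)·(new row 1): 0 − (-4)·0 = 0.

0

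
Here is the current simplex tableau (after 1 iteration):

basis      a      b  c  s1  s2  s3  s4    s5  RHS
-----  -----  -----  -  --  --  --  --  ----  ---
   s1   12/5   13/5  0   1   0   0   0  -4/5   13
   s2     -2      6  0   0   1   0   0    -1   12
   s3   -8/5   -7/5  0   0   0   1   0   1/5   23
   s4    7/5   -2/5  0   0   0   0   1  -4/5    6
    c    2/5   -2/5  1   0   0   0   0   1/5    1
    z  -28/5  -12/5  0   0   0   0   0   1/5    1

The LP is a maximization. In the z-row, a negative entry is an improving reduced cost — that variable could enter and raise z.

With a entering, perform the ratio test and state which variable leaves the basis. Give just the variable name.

c

Ratios: row 1 (s1): 13/(12/5) = 65/12; row 2 (s2): entry -2 ≤ 0, skip; row 3 (s3): entry -8/5 ≤ 0, skip; row 4 (s4): 6/(7/5) = 30/7; row 5 (c): 1/(2/5) = 5/2.
Minimum ratio 5/2 is in the c row, so c leaves.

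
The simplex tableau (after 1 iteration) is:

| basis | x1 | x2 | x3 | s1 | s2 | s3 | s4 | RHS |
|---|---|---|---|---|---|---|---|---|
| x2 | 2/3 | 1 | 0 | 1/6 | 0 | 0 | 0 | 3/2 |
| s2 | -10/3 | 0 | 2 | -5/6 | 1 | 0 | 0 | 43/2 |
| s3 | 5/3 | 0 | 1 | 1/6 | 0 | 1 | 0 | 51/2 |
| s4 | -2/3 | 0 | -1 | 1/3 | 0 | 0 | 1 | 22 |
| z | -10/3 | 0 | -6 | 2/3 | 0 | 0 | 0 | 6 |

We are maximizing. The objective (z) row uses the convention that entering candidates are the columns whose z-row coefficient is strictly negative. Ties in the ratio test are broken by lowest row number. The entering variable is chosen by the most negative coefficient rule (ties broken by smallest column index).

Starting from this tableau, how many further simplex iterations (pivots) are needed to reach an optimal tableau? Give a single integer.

2

pivot: x3 in, s2 out → z = 141/2
pivot: x1 in, x2 out → z = 201/2
No improving column remains; optimal.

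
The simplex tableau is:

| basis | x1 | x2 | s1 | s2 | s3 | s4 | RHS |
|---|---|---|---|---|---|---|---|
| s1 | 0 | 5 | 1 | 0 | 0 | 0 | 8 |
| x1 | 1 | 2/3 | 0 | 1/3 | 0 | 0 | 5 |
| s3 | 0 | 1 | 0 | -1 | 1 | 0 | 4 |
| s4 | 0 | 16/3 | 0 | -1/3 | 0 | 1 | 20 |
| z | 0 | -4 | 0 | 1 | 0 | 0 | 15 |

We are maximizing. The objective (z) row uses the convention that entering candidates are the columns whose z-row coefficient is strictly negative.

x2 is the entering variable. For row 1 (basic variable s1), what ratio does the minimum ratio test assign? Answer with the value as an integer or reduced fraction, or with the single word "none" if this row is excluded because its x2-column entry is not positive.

8/5

Ratio = RHS / (x2 entry) = 8 / 5 = 8/5.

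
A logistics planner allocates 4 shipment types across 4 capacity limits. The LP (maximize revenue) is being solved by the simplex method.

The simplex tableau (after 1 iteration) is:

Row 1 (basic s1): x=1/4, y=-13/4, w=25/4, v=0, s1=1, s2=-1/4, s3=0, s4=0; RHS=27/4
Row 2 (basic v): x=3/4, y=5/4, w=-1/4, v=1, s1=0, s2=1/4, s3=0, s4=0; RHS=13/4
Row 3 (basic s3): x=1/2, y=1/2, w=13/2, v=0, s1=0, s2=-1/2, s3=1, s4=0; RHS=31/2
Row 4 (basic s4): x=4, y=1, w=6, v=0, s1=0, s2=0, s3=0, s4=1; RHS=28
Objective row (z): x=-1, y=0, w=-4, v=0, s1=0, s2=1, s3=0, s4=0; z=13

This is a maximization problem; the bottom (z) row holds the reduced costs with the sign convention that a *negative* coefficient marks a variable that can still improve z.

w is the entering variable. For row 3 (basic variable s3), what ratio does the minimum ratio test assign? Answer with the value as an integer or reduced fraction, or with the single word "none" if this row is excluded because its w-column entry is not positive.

Ratio = RHS / (w entry) = (31/2) / (13/2) = 31/13.

31/13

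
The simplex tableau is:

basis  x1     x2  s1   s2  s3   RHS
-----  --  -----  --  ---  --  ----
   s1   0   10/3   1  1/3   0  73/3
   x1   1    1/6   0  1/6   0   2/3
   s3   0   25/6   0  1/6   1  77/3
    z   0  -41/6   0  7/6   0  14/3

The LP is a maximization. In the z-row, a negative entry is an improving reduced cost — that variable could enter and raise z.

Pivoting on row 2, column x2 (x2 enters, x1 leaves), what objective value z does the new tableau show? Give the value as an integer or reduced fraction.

32

Minimum ratio for x2: (2/3)/(1/6) = 4.
z changes by −(z-row coeff of x2)·ratio = −(-41/6)·4 = 82/3.
New z = 14/3 + (82/3) = 32.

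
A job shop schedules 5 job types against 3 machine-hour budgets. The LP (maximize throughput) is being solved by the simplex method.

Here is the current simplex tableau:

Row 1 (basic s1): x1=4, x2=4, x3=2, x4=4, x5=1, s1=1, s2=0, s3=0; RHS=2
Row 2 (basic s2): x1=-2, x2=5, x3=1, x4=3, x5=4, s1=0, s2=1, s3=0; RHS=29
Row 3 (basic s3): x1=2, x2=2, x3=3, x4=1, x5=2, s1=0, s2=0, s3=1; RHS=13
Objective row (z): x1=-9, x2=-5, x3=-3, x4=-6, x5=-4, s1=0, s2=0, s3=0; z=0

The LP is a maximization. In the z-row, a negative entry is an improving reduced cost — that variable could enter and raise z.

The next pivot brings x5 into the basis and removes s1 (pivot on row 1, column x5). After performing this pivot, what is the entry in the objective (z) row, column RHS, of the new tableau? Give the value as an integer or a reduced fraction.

8

Pivot element is row 1, column x5: 1.
Normalize row 1: new (row 1, RHS) = 2/1 = 2.
z-row ← z-row − (-4)·(new row 1): 0 − (-4)·2 = 8.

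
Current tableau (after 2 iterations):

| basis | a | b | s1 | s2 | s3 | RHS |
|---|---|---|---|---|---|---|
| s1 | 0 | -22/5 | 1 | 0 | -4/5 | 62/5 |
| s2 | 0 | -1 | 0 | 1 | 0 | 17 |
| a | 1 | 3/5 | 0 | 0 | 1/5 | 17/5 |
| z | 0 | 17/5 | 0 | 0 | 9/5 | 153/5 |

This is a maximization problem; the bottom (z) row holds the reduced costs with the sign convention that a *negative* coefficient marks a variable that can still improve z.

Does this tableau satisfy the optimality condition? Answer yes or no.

yes

No objective-row coefficient is strictly negative, so no entering variable exists; the tableau is optimal.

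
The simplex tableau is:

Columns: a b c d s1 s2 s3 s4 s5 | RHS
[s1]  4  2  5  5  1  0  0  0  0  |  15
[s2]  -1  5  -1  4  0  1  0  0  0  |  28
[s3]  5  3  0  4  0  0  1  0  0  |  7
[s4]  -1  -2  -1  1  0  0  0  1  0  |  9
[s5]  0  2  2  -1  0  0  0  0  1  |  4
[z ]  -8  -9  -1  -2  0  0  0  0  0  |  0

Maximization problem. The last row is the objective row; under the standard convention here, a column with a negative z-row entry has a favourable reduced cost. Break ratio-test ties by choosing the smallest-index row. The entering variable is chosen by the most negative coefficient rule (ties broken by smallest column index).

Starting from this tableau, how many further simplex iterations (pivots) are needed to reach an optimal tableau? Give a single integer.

2

pivot: b in, s5 out → z = 18
pivot: a in, s3 out → z = 98/5
No improving column remains; optimal.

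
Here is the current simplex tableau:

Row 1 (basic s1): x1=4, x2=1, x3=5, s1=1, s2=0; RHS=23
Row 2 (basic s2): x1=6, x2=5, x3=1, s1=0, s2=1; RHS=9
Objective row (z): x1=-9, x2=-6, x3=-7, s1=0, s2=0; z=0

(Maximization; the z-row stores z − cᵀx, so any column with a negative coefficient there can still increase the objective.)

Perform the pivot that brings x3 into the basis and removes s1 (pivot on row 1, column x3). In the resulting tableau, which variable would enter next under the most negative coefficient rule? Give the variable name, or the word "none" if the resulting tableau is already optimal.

x2

Pivot element 5. New z-row = old z-row − (-7)·(row 1/5).
Updated z-row coefficients: x1: -17/5, x2: -23/5, x3: 0, s1: 7/5, s2: 0.
The most negative is -23/5 in column x2, so x2 would enter next.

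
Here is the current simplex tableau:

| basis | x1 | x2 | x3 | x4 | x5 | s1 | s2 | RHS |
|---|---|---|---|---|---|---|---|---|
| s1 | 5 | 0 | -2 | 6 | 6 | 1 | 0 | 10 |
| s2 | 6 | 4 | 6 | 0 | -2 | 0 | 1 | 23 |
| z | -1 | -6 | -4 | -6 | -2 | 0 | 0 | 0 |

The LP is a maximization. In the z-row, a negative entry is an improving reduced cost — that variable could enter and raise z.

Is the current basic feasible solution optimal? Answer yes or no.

no

Column x1 has objective-row coefficient -1, which is negative; an improving pivot exists, so not yet optimal.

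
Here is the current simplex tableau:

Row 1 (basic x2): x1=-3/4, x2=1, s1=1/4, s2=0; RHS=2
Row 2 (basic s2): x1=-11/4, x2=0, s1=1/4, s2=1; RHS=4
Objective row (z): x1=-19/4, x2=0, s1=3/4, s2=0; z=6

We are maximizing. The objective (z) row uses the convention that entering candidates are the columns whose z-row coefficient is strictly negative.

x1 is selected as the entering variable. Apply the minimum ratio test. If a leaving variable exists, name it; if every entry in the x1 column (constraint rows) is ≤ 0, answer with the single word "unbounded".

x1-column entries: row 1: -3/4, row 2: -11/4. All ≤ 0, so x1 can increase without bound; the LP is unbounded in this direction.

unbounded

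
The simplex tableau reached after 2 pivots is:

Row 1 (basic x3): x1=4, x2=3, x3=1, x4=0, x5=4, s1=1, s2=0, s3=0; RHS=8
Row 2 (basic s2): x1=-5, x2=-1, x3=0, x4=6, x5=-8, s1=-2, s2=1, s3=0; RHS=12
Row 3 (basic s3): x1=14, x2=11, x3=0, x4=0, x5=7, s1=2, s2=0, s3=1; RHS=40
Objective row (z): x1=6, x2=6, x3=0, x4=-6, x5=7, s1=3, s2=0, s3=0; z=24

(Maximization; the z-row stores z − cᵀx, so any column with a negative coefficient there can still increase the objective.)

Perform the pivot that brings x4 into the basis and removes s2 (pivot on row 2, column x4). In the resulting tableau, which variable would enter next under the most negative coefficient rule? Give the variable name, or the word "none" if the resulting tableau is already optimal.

x5

Pivot element 6. New z-row = old z-row − (-6)·(row 2/6).
Updated z-row coefficients: x1: 1, x2: 5, x3: 0, x4: 0, x5: -1, s1: 1, s2: 1, s3: 0.
The most negative is -1 in column x5, so x5 would enter next.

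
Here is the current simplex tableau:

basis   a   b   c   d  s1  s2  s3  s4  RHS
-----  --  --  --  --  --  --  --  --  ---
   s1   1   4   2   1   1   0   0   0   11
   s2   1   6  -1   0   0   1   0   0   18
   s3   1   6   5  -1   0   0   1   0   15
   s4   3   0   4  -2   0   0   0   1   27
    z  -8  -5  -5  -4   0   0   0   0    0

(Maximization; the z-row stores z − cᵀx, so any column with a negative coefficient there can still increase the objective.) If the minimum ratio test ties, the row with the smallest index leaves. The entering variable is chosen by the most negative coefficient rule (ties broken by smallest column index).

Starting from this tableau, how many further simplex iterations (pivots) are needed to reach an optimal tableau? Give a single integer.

2

pivot: a in, s4 out → z = 72
pivot: d in, s1 out → z = 416/5
No improving column remains; optimal.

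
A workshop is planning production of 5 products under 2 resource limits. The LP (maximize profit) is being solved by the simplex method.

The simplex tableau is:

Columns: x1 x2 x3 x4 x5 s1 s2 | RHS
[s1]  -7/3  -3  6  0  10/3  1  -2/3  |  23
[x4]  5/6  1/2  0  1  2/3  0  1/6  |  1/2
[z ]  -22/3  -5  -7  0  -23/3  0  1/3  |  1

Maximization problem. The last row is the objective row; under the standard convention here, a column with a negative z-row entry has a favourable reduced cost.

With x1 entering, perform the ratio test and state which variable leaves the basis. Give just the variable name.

Ratios: row 1 (s1): entry -7/3 ≤ 0, skip; row 2 (x4): (1/2)/(5/6) = 3/5.
Minimum ratio 3/5 is in the x4 row, so x4 leaves.

x4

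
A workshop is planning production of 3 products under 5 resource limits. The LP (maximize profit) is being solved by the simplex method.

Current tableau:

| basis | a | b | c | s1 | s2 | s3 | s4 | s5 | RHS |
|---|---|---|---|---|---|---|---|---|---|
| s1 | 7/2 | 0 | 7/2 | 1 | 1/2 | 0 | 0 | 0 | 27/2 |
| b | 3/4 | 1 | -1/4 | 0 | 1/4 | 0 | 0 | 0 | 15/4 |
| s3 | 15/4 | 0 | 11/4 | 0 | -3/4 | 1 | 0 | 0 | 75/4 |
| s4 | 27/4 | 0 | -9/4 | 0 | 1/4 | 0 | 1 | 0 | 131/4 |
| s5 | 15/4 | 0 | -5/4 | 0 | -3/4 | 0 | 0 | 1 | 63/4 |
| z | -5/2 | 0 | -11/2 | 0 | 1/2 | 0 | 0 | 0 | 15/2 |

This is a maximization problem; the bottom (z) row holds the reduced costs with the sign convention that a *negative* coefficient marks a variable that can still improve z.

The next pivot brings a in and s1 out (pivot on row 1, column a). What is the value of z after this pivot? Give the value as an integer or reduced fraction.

Minimum ratio for a: (27/2)/(7/2) = 27/7.
z changes by −(z-row coeff of a)·ratio = −(-5/2)·(27/7) = 135/14.
New z = 15/2 + (135/14) = 120/7.

120/7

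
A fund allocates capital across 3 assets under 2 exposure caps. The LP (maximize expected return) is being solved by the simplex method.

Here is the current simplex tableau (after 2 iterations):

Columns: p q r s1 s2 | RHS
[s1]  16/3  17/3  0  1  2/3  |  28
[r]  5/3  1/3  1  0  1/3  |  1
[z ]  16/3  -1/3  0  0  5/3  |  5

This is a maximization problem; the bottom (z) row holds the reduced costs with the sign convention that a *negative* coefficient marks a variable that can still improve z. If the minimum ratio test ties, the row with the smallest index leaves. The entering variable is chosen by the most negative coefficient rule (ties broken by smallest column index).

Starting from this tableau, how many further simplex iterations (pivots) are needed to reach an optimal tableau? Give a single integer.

pivot: q in, r out → z = 6
No improving column remains; optimal.

1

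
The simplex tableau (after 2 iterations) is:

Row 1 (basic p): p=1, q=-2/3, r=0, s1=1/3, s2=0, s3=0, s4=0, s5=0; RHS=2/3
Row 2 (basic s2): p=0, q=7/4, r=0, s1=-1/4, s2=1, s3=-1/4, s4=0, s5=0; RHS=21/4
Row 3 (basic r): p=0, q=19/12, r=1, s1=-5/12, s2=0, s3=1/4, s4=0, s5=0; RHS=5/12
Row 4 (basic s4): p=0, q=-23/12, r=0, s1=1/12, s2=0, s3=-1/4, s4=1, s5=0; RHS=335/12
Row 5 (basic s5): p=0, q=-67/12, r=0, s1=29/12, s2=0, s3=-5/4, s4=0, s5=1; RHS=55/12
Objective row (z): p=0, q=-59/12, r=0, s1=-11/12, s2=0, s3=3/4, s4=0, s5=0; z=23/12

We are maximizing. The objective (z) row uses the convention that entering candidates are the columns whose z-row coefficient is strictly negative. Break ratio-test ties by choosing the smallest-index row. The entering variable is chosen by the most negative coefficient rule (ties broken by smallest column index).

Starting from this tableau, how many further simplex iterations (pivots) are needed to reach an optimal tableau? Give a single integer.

pivot: q in, r out → z = 61/19
pivot: s1 in, p out → z = 15
No improving column remains; optimal.

2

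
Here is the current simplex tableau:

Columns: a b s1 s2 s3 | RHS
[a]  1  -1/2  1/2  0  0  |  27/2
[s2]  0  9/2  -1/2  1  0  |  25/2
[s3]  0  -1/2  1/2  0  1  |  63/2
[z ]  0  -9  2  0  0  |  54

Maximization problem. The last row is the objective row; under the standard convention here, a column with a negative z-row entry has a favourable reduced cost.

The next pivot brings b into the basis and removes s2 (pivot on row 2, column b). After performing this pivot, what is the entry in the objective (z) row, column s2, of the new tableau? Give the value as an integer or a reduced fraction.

2

Pivot element is row 2, column b: 9/2.
Normalize row 2: new (row 2, s2) = 1/(9/2) = 2/9.
z-row ← z-row − (-9)·(new row 2): 0 − (-9)·(2/9) = 2.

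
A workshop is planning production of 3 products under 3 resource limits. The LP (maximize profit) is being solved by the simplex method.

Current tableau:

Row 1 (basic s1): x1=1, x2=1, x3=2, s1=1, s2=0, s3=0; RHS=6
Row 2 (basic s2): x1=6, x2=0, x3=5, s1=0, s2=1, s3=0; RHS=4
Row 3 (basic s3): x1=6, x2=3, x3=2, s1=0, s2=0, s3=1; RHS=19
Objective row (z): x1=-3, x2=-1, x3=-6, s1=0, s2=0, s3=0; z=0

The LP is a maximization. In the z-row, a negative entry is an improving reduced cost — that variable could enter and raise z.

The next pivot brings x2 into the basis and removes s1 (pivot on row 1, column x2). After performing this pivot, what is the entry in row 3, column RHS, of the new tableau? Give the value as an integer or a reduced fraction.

Pivot element is row 1, column x2: 1.
Normalize row 1: new (row 1, RHS) = 6/1 = 6.
row 3 ← row 3 − 3·(new row 1): 19 − 3·6 = 1.

1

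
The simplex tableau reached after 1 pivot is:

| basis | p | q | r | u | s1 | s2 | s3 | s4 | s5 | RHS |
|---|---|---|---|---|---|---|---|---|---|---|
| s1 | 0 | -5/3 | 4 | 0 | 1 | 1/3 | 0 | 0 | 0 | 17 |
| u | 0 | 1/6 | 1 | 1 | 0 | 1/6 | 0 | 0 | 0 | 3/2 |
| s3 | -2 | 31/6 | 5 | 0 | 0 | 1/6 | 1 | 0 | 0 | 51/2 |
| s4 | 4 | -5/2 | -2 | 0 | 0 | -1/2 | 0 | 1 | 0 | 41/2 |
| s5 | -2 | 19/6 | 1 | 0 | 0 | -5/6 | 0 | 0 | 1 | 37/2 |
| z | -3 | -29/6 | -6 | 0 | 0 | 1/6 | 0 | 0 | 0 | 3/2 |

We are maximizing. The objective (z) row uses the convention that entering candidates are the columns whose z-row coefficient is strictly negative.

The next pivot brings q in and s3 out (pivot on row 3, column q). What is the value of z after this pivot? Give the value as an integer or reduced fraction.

Minimum ratio for q: (51/2)/(31/6) = 153/31.
z changes by −(z-row coeff of q)·ratio = −(-29/6)·(153/31) = 1479/62.
New z = 3/2 + (1479/62) = 786/31.

786/31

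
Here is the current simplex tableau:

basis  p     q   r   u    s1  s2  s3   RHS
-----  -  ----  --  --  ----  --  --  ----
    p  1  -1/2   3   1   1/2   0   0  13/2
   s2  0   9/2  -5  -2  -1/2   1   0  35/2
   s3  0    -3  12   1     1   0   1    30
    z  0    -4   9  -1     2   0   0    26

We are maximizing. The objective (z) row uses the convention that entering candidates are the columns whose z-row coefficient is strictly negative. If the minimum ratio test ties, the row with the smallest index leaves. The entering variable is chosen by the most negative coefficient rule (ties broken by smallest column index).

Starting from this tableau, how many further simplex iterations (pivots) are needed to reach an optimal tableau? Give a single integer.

2

pivot: q in, s2 out → z = 374/9
pivot: u in, p out → z = 502/7
No improving column remains; optimal.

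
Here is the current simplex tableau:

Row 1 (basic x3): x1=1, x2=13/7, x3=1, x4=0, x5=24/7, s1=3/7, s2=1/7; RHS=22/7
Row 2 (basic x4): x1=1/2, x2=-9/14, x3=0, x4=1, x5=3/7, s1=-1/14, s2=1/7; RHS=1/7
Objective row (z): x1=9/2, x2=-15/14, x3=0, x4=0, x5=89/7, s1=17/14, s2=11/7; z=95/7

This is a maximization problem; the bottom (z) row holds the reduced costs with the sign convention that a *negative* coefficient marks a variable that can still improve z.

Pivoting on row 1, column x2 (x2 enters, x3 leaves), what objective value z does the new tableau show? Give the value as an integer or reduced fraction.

Minimum ratio for x2: (22/7)/(13/7) = 22/13.
z changes by −(z-row coeff of x2)·ratio = −(-15/14)·(22/13) = 165/91.
New z = 95/7 + (165/91) = 200/13.

200/13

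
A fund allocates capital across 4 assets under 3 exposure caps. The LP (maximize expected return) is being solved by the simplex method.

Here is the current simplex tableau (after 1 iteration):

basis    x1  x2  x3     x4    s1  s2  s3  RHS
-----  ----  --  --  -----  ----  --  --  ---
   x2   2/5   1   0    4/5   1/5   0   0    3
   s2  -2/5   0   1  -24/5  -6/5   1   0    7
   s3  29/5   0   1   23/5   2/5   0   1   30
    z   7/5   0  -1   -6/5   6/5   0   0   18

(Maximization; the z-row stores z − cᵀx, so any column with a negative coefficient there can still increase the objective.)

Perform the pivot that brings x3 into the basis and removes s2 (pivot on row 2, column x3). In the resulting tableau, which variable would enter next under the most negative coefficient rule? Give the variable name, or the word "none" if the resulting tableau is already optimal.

x4

Pivot element 1. New z-row = old z-row − (-1)·(row 2/1).
Updated z-row coefficients: x1: 1, x2: 0, x3: 0, x4: -6, s1: 0, s2: 1, s3: 0.
The most negative is -6 in column x4, so x4 would enter next.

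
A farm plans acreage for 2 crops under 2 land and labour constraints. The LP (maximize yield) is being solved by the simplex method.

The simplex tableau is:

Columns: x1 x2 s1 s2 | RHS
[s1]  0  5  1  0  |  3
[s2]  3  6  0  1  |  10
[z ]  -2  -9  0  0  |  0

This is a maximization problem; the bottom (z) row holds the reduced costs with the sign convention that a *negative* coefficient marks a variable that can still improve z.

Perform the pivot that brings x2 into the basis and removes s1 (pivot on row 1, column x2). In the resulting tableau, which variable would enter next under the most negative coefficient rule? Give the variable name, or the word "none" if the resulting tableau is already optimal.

x1

Pivot element 5. New z-row = old z-row − (-9)·(row 1/5).
Updated z-row coefficients: x1: -2, x2: 0, s1: 9/5, s2: 0.
The most negative is -2 in column x1, so x1 would enter next.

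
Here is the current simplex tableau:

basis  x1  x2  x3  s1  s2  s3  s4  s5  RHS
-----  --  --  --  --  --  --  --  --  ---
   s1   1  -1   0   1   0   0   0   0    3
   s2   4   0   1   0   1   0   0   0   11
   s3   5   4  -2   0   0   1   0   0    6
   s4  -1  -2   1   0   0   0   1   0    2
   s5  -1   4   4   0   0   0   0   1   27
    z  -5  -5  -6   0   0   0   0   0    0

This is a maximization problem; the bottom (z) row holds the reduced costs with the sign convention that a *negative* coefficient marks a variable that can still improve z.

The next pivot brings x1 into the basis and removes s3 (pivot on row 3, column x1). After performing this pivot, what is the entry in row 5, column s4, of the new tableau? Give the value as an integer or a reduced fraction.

0

Pivot element is row 3, column x1: 5.
Normalize row 3: new (row 3, s4) = 0/5 = 0.
row 5 ← row 5 − (-1)·(new row 3): 0 − (-1)·0 = 0.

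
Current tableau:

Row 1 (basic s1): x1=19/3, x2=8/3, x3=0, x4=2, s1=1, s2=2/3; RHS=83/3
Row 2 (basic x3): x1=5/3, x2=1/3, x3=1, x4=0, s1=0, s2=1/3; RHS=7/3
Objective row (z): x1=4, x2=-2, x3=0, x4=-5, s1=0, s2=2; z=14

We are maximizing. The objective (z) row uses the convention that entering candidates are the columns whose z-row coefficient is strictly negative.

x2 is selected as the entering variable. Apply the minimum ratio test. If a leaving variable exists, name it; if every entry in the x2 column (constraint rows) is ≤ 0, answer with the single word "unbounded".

Ratios: row 1 (s1): (83/3)/(8/3) = 83/8; row 2 (x3): (7/3)/(1/3) = 7.
Minimum ratio is in the x3 row, so x3 leaves.

x3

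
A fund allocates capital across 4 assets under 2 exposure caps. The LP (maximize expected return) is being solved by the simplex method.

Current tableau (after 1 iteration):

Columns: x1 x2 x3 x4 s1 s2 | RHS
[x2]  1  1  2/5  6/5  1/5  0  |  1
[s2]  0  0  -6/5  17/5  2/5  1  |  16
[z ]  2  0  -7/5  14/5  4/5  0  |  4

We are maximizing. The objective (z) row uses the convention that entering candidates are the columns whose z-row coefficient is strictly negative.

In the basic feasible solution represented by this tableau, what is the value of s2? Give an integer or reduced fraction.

s2 is basic (row 2); its value is the RHS of that row: 16.

16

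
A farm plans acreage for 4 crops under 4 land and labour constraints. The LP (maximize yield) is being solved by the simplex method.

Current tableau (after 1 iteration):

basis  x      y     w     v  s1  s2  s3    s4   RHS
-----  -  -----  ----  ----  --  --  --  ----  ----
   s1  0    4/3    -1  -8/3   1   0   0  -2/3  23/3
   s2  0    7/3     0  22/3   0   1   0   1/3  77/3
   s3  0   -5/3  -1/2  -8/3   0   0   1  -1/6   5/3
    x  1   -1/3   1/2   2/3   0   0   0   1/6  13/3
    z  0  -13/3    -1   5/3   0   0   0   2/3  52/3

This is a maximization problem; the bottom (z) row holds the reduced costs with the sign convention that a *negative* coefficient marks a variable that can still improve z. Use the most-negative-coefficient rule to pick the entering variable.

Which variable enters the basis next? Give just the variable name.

Objective-row coefficients: x: 0, y: -13/3, w: -1, v: 5/3, s1: 0, s2: 0, s3: 0, s4: 2/3.
The most negative is -13/3 in column y, so y enters.

y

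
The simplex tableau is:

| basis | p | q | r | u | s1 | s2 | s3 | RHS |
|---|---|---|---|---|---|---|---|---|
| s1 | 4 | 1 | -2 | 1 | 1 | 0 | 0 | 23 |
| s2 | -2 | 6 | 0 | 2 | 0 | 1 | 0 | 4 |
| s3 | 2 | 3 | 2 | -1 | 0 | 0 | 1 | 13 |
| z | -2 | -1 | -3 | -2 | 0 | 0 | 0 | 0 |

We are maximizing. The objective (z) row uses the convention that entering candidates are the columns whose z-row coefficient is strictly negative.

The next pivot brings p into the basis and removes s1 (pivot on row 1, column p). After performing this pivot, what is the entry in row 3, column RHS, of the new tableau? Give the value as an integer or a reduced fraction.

3/2

Pivot element is row 1, column p: 4.
Normalize row 1: new (row 1, RHS) = 23/4 = 23/4.
row 3 ← row 3 − 2·(new row 1): 13 − 2·(23/4) = 3/2.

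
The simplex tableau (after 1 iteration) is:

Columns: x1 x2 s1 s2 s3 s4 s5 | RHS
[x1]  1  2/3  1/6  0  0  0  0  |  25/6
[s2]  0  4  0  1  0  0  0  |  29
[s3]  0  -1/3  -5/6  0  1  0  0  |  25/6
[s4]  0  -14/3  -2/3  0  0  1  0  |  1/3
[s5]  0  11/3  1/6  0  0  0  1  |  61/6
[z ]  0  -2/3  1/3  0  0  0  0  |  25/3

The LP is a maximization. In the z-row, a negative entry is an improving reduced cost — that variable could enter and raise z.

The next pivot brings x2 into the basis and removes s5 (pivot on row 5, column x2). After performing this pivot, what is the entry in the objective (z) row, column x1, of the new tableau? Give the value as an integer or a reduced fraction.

Pivot element is row 5, column x2: 11/3.
Normalize row 5: new (row 5, x1) = 0/(11/3) = 0.
z-row ← z-row − (-2/3)·(new row 5): 0 − (-2/3)·0 = 0.

0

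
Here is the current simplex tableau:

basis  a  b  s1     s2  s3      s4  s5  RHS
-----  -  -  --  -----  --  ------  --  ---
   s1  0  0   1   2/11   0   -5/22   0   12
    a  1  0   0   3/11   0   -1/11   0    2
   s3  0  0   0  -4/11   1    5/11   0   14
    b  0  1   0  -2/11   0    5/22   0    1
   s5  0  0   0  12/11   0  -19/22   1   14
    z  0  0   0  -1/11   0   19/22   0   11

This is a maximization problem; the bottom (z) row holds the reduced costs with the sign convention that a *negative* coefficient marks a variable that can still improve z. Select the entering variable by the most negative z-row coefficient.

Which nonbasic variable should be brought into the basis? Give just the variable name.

s2

Objective-row coefficients: a: 0, b: 0, s1: 0, s2: -1/11, s3: 0, s4: 19/22, s5: 0.
The most negative is -1/11 in column s2, so s2 enters.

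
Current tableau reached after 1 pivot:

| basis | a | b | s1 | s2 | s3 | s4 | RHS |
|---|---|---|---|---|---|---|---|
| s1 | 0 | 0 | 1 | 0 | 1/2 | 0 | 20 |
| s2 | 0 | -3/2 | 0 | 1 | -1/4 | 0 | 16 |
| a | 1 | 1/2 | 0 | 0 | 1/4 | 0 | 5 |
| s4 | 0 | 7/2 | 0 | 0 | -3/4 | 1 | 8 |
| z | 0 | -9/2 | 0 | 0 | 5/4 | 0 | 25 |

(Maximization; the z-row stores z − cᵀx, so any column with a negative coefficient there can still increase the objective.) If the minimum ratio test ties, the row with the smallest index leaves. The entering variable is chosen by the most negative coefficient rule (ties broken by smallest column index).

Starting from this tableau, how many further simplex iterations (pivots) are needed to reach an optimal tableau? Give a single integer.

pivot: b in, s4 out → z = 247/7
No improving column remains; optimal.

1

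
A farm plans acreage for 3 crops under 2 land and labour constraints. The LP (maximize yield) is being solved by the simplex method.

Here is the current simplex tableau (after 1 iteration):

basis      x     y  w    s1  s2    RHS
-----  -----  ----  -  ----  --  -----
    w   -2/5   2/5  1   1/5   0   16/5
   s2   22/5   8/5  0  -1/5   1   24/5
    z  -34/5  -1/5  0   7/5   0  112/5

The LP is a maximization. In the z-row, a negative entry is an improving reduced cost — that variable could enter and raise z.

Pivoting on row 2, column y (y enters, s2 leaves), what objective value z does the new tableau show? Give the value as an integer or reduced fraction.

Minimum ratio for y: (24/5)/(8/5) = 3.
z changes by −(z-row coeff of y)·ratio = −(-1/5)·3 = 3/5.
New z = 112/5 + (3/5) = 23.

23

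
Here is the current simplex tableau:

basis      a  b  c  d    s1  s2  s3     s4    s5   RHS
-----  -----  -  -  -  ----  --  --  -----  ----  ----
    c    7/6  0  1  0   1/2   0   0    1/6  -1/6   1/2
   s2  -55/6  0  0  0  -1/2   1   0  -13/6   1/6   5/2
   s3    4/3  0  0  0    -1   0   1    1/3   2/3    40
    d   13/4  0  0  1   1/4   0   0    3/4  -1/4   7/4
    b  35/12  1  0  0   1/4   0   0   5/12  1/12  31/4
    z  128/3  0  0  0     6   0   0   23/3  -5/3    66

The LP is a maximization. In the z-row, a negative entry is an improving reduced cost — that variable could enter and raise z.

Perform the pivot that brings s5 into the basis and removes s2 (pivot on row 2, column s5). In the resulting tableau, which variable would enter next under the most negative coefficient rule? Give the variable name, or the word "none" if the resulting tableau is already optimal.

a

Pivot element 1/6. New z-row = old z-row − (-5/3)·(row 2/(1/6)).
Updated z-row coefficients: a: -49, b: 0, c: 0, d: 0, s1: 1, s2: 10, s3: 0, s4: -14, s5: 0.
The most negative is -49 in column a, so a would enter next.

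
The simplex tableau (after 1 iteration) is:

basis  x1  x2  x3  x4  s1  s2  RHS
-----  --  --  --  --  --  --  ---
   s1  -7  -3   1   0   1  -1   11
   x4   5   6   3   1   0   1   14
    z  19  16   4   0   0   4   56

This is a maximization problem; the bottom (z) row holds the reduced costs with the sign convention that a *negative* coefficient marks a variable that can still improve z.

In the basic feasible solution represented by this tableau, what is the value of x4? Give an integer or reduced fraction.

14

x4 is basic (row 2); its value is the RHS of that row: 14.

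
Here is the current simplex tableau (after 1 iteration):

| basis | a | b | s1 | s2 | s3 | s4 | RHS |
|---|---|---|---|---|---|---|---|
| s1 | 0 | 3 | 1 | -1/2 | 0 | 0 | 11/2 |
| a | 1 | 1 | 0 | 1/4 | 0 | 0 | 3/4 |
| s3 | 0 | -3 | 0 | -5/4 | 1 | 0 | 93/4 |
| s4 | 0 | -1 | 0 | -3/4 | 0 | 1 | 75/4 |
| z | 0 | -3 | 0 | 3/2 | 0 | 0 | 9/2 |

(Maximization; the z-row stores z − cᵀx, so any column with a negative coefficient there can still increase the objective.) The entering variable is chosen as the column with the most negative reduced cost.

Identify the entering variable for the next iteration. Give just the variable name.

Objective-row coefficients: a: 0, b: -3, s1: 0, s2: 3/2, s3: 0, s4: 0.
The most negative is -3 in column b, so b enters.

b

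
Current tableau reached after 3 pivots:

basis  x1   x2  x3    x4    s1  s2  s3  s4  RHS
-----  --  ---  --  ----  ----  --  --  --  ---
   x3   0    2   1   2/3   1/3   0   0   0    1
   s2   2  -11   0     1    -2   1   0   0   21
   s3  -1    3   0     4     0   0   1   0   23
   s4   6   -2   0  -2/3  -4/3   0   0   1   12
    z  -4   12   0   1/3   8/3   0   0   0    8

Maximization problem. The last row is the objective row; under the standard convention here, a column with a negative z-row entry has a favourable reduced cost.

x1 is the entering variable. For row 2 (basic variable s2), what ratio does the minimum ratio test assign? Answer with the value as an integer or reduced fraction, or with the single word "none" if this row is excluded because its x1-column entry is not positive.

21/2

Ratio = RHS / (x1 entry) = 21 / 2 = 21/2.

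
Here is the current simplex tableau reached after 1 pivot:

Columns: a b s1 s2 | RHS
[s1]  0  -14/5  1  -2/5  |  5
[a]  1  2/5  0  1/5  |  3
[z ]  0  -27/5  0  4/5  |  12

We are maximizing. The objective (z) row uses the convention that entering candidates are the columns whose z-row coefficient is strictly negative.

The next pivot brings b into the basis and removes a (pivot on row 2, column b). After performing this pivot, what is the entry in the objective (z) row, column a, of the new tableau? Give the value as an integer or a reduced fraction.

Pivot element is row 2, column b: 2/5.
Normalize row 2: new (row 2, a) = 1/(2/5) = 5/2.
z-row ← z-row − (-27/5)·(new row 2): 0 − (-27/5)·(5/2) = 27/2.

27/2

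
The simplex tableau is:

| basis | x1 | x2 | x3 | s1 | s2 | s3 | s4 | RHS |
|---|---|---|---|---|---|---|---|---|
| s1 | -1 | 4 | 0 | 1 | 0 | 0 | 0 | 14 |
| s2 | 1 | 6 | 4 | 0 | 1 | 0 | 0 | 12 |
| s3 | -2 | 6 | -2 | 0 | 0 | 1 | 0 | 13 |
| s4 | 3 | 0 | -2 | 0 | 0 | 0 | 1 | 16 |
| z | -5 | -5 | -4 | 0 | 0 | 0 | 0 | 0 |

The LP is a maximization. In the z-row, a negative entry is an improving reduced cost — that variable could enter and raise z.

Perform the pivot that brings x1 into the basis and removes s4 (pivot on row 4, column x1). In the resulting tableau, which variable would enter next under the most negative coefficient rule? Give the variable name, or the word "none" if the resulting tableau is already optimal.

Pivot element 3. New z-row = old z-row − (-5)·(row 4/3).
Updated z-row coefficients: x1: 0, x2: -5, x3: -22/3, s1: 0, s2: 0, s3: 0, s4: 5/3.
The most negative is -22/3 in column x3, so x3 would enter next.

x3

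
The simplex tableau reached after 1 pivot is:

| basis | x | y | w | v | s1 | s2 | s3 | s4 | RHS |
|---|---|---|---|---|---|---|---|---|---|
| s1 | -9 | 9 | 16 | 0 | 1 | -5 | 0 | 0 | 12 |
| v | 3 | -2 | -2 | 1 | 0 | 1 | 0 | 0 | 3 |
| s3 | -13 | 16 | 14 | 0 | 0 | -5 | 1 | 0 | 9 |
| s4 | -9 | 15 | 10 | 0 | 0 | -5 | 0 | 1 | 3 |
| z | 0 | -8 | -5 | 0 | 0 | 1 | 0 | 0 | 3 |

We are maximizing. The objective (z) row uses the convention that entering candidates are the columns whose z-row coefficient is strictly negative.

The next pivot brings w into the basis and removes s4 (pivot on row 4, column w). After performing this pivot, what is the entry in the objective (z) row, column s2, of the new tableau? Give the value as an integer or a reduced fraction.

-3/2

Pivot element is row 4, column w: 10.
Normalize row 4: new (row 4, s2) = (-5)/10 = -1/2.
z-row ← z-row − (-5)·(new row 4): 1 − (-5)·(-1/2) = -3/2.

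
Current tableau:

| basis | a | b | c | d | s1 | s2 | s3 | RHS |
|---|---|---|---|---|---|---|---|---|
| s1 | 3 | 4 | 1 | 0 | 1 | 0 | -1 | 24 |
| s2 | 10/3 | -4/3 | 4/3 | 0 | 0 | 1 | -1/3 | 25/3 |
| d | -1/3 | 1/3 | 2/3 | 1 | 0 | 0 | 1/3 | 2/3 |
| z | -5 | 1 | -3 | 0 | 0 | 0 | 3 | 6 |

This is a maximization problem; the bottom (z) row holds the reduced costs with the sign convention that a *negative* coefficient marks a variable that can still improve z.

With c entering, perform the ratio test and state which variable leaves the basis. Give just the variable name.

d

Ratios: row 1 (s1): 24/1 = 24; row 2 (s2): (25/3)/(4/3) = 25/4; row 3 (d): (2/3)/(2/3) = 1.
Minimum ratio 1 is in the d row, so d leaves.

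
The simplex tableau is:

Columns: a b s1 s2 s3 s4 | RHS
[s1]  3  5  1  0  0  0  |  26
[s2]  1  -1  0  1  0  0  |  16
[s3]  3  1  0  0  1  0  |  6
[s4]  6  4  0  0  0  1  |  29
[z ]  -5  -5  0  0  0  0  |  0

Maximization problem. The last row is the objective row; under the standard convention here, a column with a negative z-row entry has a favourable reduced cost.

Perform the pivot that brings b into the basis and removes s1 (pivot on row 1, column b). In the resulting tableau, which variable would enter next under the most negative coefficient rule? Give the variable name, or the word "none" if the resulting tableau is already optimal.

a

Pivot element 5. New z-row = old z-row − (-5)·(row 1/5).
Updated z-row coefficients: a: -2, b: 0, s1: 1, s2: 0, s3: 0, s4: 0.
The most negative is -2 in column a, so a would enter next.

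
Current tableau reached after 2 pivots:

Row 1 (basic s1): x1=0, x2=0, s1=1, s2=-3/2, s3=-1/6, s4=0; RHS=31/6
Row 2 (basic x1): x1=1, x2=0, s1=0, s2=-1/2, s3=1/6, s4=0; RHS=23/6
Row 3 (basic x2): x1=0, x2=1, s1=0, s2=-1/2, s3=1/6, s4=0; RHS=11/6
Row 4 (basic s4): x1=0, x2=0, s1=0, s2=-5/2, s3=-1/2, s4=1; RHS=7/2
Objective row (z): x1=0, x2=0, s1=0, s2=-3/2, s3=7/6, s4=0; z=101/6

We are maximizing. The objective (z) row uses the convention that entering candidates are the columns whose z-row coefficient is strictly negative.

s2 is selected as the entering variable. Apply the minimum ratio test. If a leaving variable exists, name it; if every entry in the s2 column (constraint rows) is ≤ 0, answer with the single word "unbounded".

s2-column entries: row 1: -3/2, row 2: -1/2, row 3: -1/2, row 4: -5/2. All ≤ 0, so s2 can increase without bound; the LP is unbounded in this direction.

unbounded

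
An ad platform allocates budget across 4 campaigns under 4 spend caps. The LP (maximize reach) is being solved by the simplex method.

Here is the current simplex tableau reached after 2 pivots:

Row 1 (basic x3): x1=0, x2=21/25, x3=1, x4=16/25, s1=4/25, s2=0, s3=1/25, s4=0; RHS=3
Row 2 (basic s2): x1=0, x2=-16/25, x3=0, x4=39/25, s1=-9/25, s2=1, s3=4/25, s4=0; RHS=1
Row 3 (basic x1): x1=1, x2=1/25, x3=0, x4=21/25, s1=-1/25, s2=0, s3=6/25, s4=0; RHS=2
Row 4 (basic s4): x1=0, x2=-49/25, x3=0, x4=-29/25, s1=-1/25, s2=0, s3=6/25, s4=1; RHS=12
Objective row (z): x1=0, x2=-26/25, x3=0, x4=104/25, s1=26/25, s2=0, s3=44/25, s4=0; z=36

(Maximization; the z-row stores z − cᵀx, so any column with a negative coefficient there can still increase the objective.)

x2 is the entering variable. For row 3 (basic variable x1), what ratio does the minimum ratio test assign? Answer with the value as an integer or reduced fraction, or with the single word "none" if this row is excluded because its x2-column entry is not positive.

50

Ratio = RHS / (x2 entry) = 2 / (1/25) = 50.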